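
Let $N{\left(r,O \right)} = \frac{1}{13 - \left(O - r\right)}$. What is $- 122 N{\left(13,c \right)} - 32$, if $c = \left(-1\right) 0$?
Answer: $- \frac{477}{13} \approx -36.692$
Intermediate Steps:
$c = 0$
$N{\left(r,O \right)} = \frac{1}{13 + r - O}$
$- 122 N{\left(13,c \right)} - 32 = - \frac{122}{13 + 13 - 0} - 32 = - \frac{122}{13 + 13 + 0} - 32 = - \frac{122}{26} - 32 = \left(-122\right) \frac{1}{26} - 32 = - \frac{61}{13} - 32 = - \frac{477}{13}$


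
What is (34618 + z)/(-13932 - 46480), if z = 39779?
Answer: -74397/60412 ≈ -1.2315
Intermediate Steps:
(34618 + z)/(-13932 - 46480) = (34618 + 39779)/(-13932 - 46480) = 74397/(-60412) = 74397*(-1/60412) = -74397/60412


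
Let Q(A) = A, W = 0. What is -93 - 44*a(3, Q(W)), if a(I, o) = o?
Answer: -93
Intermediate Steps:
-93 - 44*a(3, Q(W)) = -93 - 44*0 = -93 + 0 = -93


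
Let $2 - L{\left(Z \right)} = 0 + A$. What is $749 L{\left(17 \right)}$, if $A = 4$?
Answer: $-1498$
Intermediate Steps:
$L{\left(Z \right)} = -2$ ($L{\left(Z \right)} = 2 - \left(0 + 4\right) = 2 - 4 = -2$)
$749 L{\left(17 \right)} = 749 \left(-2\right) = -1498$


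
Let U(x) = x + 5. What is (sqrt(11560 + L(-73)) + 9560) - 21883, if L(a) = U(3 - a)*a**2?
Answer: -12323 + sqrt(443209) ≈ -11657.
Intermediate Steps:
U(x) = 5 + x
L(a) = a**2*(8 - a) (L(a) = (5 + (3 - a))*a**2 = (8 - a)*a**2 = a**2*(8 - a))
(sqrt(11560 + L(-73)) + 9560) - 21883 = (sqrt(11560 + (-73)**2*(8 - 1*(-73))) + 9560) - 21883 = (sqrt(11560 + 5329*(8 + 73)) + 9560) - 21883 = (sqrt(11560 + 5329*81) + 9560) - 21883 = (sqrt(11560 + 431649) + 9560) - 21883 = (sqrt(443209) + 9560) - 21883 = (9560 + sqrt(443209)) - 21883 = -12323 + sqrt(443209)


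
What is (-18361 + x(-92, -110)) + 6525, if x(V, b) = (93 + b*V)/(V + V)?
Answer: -2188037/184 ≈ -11892.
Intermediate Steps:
x(V, b) = (93 + V*b)/(2*V) (x(V, b) = (93 + V*b)/((2*V)) = (93 + V*b)*(1/(2*V)) = (93 + V*b)/(2*V))
(-18361 + x(-92, -110)) + 6525 = (-18361 + (½)*(93 - 92*(-110))/(-92)) + 6525 = (-18361 + (½)*(-1/92)*(93 + 10120)) + 6525 = (-18361 + (½)*(-1/92)*10213) + 6525 = (-18361 - 10213/184) + 6525 = -3388637/184 + 6525 = -2188037/184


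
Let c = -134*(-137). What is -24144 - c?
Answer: -42502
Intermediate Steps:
c = 18358
-24144 - c = -24144 - 1*18358 = -24144 - 18358 = -42502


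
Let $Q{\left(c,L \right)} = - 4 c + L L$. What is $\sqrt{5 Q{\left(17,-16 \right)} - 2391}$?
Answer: $i \sqrt{1451} \approx 38.092 i$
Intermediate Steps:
$Q{\left(c,L \right)} = L^{2} - 4 c$ ($Q{\left(c,L \right)} = - 4 c + L^{2} = L^{2} - 4 c$)
$\sqrt{5 Q{\left(17,-16 \right)} - 2391} = \sqrt{5 \left(\left(-16\right)^{2} - 68\right) - 2391} = \sqrt{5 \left(256 - 68\right) - 2391} = \sqrt{5 \cdot 188 - 2391} = \sqrt{940 - 2391} = \sqrt{-1451} = i \sqrt{1451}$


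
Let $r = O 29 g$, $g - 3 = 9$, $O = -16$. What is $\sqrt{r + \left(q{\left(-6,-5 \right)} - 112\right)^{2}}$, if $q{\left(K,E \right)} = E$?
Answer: $\sqrt{8121} \approx 90.117$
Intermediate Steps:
$g = 12$ ($g = 3 + 9 = 12$)
$r = -5568$ ($r = \left(-16\right) 29 \cdot 12 = \left(-464\right) 12 = -5568$)
$\sqrt{r + \left(q{\left(-6,-5 \right)} - 112\right)^{2}} = \sqrt{-5568 + \left(-5 - 112\right)^{2}} = \sqrt{-5568 + \left(-117\right)^{2}} = \sqrt{-5568 + 13689} = \sqrt{8121}$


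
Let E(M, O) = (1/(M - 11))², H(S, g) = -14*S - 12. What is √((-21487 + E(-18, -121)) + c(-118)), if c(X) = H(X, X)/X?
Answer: I*√62944327826/1711 ≈ 146.63*I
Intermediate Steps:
H(S, g) = -12 - 14*S
E(M, O) = (-11 + M)⁻² (E(M, O) = (1/(-11 + M))² = (-11 + M)⁻²)
c(X) = (-12 - 14*X)/X
√((-21487 + E(-18, -121)) + c(-118)) = √((-21487 + (-11 - 18)⁻²) + (-14 - 12/(-118))) = √((-21487 + (-29)⁻²) + (-14 - 12*(-1/118))) = √((-21487 + 1/841) + (-14 + 6/59)) = √(-18070566/841 - 820/59) = √(-1066853014/49619) = I*√62944327826/1711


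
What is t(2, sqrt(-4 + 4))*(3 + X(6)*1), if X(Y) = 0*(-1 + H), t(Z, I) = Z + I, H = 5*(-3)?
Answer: 6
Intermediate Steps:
H = -15
t(Z, I) = I + Z
X(Y) = 0 (X(Y) = 0*(-1 - 15) = 0*(-16) = 0)
t(2, sqrt(-4 + 4))*(3 + X(6)*1) = (sqrt(-4 + 4) + 2)*(3 + 0*1) = (sqrt(0) + 2)*(3 + 0) = (0 + 2)*3 = 2*3 = 6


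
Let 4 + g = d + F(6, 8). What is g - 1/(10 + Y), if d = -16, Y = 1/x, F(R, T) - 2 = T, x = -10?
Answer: -1000/99 ≈ -10.101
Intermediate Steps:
F(R, T) = 2 + T
Y = -⅒ (Y = 1/(-10) = -⅒ ≈ -0.10000)
g = -10 (g = -4 + (-16 + (2 + 8)) = -4 + (-16 + 10) = -4 - 6 = -10)
g - 1/(10 + Y) = -10 - 1/(10 - ⅒) = -10 - 1/99/10 = -10 - 1*10/99 = -10 - 10/99 = -1000/99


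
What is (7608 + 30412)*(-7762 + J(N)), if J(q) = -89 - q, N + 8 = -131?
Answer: -293210240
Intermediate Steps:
N = -139 (N = -8 - 131 = -139)
(7608 + 30412)*(-7762 + J(N)) = (7608 + 30412)*(-7762 + (-89 - 1*(-139))) = 38020*(-7762 + (-89 + 139)) = 38020*(-7762 + 50) = 38020*(-7712) = -293210240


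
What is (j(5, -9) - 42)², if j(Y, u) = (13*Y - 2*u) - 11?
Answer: 900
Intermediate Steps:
j(Y, u) = -11 - 2*u + 13*Y (j(Y, u) = (-2*u + 13*Y) - 11 = -11 - 2*u + 13*Y)
(j(5, -9) - 42)² = ((-11 - 2*(-9) + 13*5) - 42)² = ((-11 + 18 + 65) - 42)² = (72 - 42)² = 30² = 900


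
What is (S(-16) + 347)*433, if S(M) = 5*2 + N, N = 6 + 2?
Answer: 158045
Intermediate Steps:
N = 8
S(M) = 18 (S(M) = 5*2 + 8 = 10 + 8 = 18)
(S(-16) + 347)*433 = (18 + 347)*433 = 365*433 = 158045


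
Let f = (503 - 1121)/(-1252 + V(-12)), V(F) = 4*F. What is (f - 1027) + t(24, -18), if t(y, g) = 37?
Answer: -643191/650 ≈ -989.52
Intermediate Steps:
f = 309/650 (f = (503 - 1121)/(-1252 + 4*(-12)) = -618/(-1252 - 48) = -618/(-1300) = -618*(-1/1300) = 309/650 ≈ 0.47538)
(f - 1027) + t(24, -18) = (309/650 - 1027) + 37 = -667241/650 + 37 = -643191/650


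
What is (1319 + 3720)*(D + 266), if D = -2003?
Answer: -8752743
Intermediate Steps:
(1319 + 3720)*(D + 266) = (1319 + 3720)*(-2003 + 266) = 5039*(-1737) = -8752743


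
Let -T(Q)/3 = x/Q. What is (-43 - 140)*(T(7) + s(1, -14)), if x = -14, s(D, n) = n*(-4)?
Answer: -11346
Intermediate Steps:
s(D, n) = -4*n
T(Q) = 42/Q (T(Q) = -(-42)/Q = 42/Q)
(-43 - 140)*(T(7) + s(1, -14)) = (-43 - 140)*(42/7 - 4*(-14)) = -183*(42*(⅐) + 56) = -183*(6 + 56) = -183*62 = -11346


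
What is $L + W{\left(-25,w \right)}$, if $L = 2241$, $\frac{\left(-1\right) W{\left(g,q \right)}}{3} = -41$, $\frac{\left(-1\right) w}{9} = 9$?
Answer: $2364$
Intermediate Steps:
$w = -81$ ($w = \left(-9\right) 9 = -81$)
$W{\left(g,q \right)} = 123$ ($W{\left(g,q \right)} = \left(-3\right) \left(-41\right) = 123$)
$L + W{\left(-25,w \right)} = 2241 + 123 = 2364$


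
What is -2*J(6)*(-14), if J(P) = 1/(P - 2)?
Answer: 7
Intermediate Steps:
J(P) = 1/(-2 + P)
-2*J(6)*(-14) = -2/(-2 + 6)*(-14) = -2/4*(-14) = -2*1/4*(-14) = -1/2*(-14) = 7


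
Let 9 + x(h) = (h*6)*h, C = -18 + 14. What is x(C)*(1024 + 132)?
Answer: 100572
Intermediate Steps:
C = -4
x(h) = -9 + 6*h² (x(h) = -9 + (h*6)*h = -9 + (6*h)*h = -9 + 6*h²)
x(C)*(1024 + 132) = (-9 + 6*(-4)²)*(1024 + 132) = (-9 + 6*16)*1156 = (-9 + 96)*1156 = 87*1156 = 100572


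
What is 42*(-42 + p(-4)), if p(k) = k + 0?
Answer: -1932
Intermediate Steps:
p(k) = k
42*(-42 + p(-4)) = 42*(-42 - 4) = 42*(-46) = -1932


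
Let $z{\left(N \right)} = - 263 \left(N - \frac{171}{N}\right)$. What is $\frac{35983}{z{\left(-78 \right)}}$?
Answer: $\frac{935558}{518373} \approx 1.8048$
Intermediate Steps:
$z{\left(N \right)} = - 263 N + \frac{44973}{N}$
$\frac{35983}{z{\left(-78 \right)}} = \frac{35983}{\left(-263\right) \left(-78\right) + \frac{44973}{-78}} = \frac{35983}{20514 + 44973 \left(- \frac{1}{78}\right)} = \frac{35983}{20514 - \frac{14991}{26}} = \frac{35983}{\frac{518373}{26}} = 35983 \cdot \frac{26}{518373} = \frac{935558}{518373}$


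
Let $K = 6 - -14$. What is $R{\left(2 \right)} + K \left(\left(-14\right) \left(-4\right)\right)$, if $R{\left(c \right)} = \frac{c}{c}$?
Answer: $1121$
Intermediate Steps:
$R{\left(c \right)} = 1$
$K = 20$ ($K = 6 + 14 = 20$)
$R{\left(2 \right)} + K \left(\left(-14\right) \left(-4\right)\right) = 1 + 20 \left(\left(-14\right) \left(-4\right)\right) = 1 + 20 \cdot 56 = 1 + 1120 = 1121$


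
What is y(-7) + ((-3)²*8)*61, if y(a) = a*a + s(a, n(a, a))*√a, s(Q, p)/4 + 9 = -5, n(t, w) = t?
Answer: 4441 - 56*I*√7 ≈ 4441.0 - 148.16*I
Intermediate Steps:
s(Q, p) = -56 (s(Q, p) = -36 + 4*(-5) = -36 - 20 = -56)
y(a) = a² - 56*√a (y(a) = a*a - 56*√a = a² - 56*√a)
y(-7) + ((-3)²*8)*61 = ((-7)² - 56*I*√7) + ((-3)²*8)*61 = (49 - 56*I*√7) + (9*8)*61 = (49 - 56*I*√7) + 72*61 = (49 - 56*I*√7) + 4392 = 4441 - 56*I*√7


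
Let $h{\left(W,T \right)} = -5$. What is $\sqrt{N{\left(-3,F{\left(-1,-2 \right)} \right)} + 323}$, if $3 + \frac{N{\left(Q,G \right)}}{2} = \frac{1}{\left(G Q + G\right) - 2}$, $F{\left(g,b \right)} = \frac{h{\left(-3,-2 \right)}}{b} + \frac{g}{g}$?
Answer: $\frac{\sqrt{2851}}{3} \approx 17.798$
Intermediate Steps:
$F{\left(g,b \right)} = 1 - \frac{5}{b}$ ($F{\left(g,b \right)} = - \frac{5}{b} + \frac{g}{g} = - \frac{5}{b} + 1 = 1 - \frac{5}{b}$)
$N{\left(Q,G \right)} = -6 + \frac{2}{-2 + G + G Q}$ ($N{\left(Q,G \right)} = -6 + \frac{2}{\left(G Q + G\right) - 2} = -6 + \frac{2}{\left(G + G Q\right) - 2} = -6 + \frac{2}{-2 + G + G Q}$)
$\sqrt{N{\left(-3,F{\left(-1,-2 \right)} \right)} + 323} = \sqrt{\frac{2 \left(7 - 3 \frac{-5 - 2}{-2} - 3 \frac{-5 - 2}{-2} \left(-3\right)\right)}{-2 + \frac{-5 - 2}{-2} + \frac{-5 - 2}{-2} \left(-3\right)} + 323} = \sqrt{\frac{2 \left(7 - 3 \left(\left(- \frac{1}{2}\right) \left(-7\right)\right) - 3 \left(\left(- \frac{1}{2}\right) \left(-7\right)\right) \left(-3\right)\right)}{-2 - - \frac{7}{2} + \left(- \frac{1}{2}\right) \left(-7\right) \left(-3\right)} + 323} = \sqrt{\frac{2 \left(7 - \frac{21}{2} - \frac{21}{2} \left(-3\right)\right)}{-2 + \frac{7}{2} + \frac{7}{2} \left(-3\right)} + 323} = \sqrt{\frac{2 \left(7 - \frac{21}{2} + \frac{63}{2}\right)}{-2 + \frac{7}{2} - \frac{21}{2}} + 323} = \sqrt{2 \frac{1}{-9} \cdot 28 + 323} = \sqrt{2 \left(- \frac{1}{9}\right) 28 + 323} = \sqrt{- \frac{56}{9} + 323} = \sqrt{\frac{2851}{9}} = \frac{\sqrt{2851}}{3}$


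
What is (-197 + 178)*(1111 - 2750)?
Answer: 31141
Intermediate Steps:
(-197 + 178)*(1111 - 2750) = -19*(-1639) = 31141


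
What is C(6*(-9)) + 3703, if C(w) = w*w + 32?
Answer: 6651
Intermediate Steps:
C(w) = 32 + w² (C(w) = w² + 32 = 32 + w²)
C(6*(-9)) + 3703 = (32 + (6*(-9))²) + 3703 = (32 + (-54)²) + 3703 = (32 + 2916) + 3703 = 2948 + 3703 = 6651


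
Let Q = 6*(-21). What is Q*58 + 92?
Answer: -7216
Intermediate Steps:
Q = -126
Q*58 + 92 = -126*58 + 92 = -7308 + 92 = -7216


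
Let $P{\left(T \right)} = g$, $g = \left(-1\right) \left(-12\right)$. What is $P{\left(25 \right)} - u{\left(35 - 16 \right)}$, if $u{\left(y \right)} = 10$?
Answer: $2$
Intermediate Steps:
$g = 12$
$P{\left(T \right)} = 12$
$P{\left(25 \right)} - u{\left(35 - 16 \right)} = 12 - 10 = 2$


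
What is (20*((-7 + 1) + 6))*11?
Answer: 0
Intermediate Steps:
(20*((-7 + 1) + 6))*11 = (20*(-6 + 6))*11 = (20*0)*11 = 0*11 = 0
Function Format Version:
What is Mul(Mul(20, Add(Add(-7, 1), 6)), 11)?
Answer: 0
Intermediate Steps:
Mul(Mul(20, Add(Add(-7, 1), 6)), 11) = Mul(Mul(20, Add(-6, 6)), 11) = Mul(Mul(20, 0), 11) = Mul(0, 11) = 0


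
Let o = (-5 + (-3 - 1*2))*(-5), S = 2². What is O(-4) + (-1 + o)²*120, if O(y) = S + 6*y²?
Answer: 288220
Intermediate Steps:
S = 4
o = 50 (o = (-5 + (-3 - 2))*(-5) = (-5 - 5)*(-5) = -10*(-5) = 50)
O(y) = 4 + 6*y²
O(-4) + (-1 + o)²*120 = (4 + 6*(-4)²) + (-1 + 50)²*120 = (4 + 6*16) + 49²*120 = (4 + 96) + 2401*120 = 100 + 288120 = 288220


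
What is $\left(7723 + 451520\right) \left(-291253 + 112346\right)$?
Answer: $-82161787401$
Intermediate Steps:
$\left(7723 + 451520\right) \left(-291253 + 112346\right) = 459243 \left(-178907\right) = -82161787401$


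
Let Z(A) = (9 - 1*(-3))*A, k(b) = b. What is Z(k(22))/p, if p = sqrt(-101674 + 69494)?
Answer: -132*I*sqrt(8045)/8045 ≈ -1.4717*I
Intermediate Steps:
Z(A) = 12*A (Z(A) = (9 + 3)*A = 12*A)
p = 2*I*sqrt(8045) (p = sqrt(-32180) = 2*I*sqrt(8045) ≈ 179.39*I)
Z(k(22))/p = (12*22)/((2*I*sqrt(8045))) = 264*(-I*sqrt(8045)/16090) = -132*I*sqrt(8045)/8045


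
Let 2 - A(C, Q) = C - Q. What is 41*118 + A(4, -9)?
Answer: 4827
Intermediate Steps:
A(C, Q) = 2 + Q - C (A(C, Q) = 2 - (C - Q) = 2 + (Q - C) = 2 + Q - C)
41*118 + A(4, -9) = 41*118 + (2 - 9 - 1*4) = 4838 + (2 - 9 - 4) = 4838 - 11 = 4827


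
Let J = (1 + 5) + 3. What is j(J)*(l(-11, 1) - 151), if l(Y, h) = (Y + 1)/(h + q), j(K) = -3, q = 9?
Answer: 456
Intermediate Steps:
J = 9 (J = 6 + 3 = 9)
l(Y, h) = (1 + Y)/(9 + h) (l(Y, h) = (Y + 1)/(h + 9) = (1 + Y)/(9 + h))
j(J)*(l(-11, 1) - 151) = -3*((1 - 11)/(9 + 1) - 151) = -3*(-10/10 - 151) = -3*((⅒)*(-10) - 151) = -3*(-1 - 151) = -3*(-152) = 456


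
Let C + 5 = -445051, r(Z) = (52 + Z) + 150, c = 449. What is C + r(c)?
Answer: -444405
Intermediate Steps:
r(Z) = 202 + Z
C = -445056 (C = -5 - 445051 = -445056)
C + r(c) = -445056 + (202 + 449) = -445056 + 651 = -444405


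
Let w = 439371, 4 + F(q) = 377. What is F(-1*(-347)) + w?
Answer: 439744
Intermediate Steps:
F(q) = 373 (F(q) = -4 + 377 = 373)
F(-1*(-347)) + w = 373 + 439371 = 439744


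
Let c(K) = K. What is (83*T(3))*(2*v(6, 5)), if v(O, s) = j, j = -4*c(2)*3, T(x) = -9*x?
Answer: 107568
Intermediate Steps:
j = -24 (j = -4*2*3 = -8*3 = -24)
v(O, s) = -24
(83*T(3))*(2*v(6, 5)) = (83*(-9*3))*(2*(-24)) = (83*(-27))*(-48) = -2241*(-48) = 107568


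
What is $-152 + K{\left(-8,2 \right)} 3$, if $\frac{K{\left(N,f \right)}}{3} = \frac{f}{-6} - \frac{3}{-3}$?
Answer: $-146$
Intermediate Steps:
$K{\left(N,f \right)} = 3 - \frac{f}{2}$ ($K{\left(N,f \right)} = 3 \left(\frac{f}{-6} - \frac{3}{-3}\right) = 3 \left(f \left(- \frac{1}{6}\right) - -1\right) = 3 \left(- \frac{f}{6} + 1\right) = 3 \left(1 - \frac{f}{6}\right) = 3 - \frac{f}{2}$)
$-152 + K{\left(-8,2 \right)} 3 = -152 + \left(3 - 1\right) 3 = -152 + 2 \cdot 3 = -152 + 6 = -146$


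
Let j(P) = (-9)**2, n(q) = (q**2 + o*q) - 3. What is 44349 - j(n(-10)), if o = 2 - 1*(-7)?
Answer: 44268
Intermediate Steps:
o = 9 (o = 2 + 7 = 9)
n(q) = -3 + q**2 + 9*q (n(q) = (q**2 + 9*q) - 3 = -3 + q**2 + 9*q)
j(P) = 81
44349 - j(n(-10)) = 44349 - 1*81 = 44349 - 81 = 44268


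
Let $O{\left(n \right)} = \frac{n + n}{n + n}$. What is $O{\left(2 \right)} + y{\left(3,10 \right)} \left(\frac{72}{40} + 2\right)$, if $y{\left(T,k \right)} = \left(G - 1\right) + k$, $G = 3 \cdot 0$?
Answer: $\frac{176}{5} \approx 35.2$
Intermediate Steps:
$G = 0$
$y{\left(T,k \right)} = -1 + k$ ($y{\left(T,k \right)} = \left(0 - 1\right) + k = -1 + k$)
$O{\left(n \right)} = 1$ ($O{\left(n \right)} = \frac{2 n}{2 n} = 2 n \frac{1}{2 n} = 1$)
$O{\left(2 \right)} + y{\left(3,10 \right)} \left(\frac{72}{40} + 2\right) = 1 + \left(-1 + 10\right) \left(\frac{72}{40} + 2\right) = 1 + 9 \left(72 \cdot \frac{1}{40} + 2\right) = 1 + 9 \left(\frac{9}{5} + 2\right) = 1 + 9 \cdot \frac{19}{5} = 1 + \frac{171}{5} = \frac{176}{5}$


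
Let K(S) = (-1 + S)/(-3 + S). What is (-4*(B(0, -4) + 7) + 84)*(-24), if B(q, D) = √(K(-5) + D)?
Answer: -1344 + 48*I*√13 ≈ -1344.0 + 173.07*I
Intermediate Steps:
K(S) = (-1 + S)/(-3 + S)
B(q, D) = √(¾ + D) (B(q, D) = √((-1 - 5)/(-3 - 5) + D) = √(-6/(-8) + D) = √(-⅛*(-6) + D) = √(¾ + D))
(-4*(B(0, -4) + 7) + 84)*(-24) = (-4*(√(3 + 4*(-4))/2 + 7) + 84)*(-24) = (-4*(√(3 - 16)/2 + 7) + 84)*(-24) = (-4*(√(-13)/2 + 7) + 84)*(-24) = (-4*((I*√13)/2 + 7) + 84)*(-24) = (-4*(I*√13/2 + 7) + 84)*(-24) = (-4*(7 + I*√13/2) + 84)*(-24) = ((-28 - 2*I*√13) + 84)*(-24) = (56 - 2*I*√13)*(-24) = -1344 + 48*I*√13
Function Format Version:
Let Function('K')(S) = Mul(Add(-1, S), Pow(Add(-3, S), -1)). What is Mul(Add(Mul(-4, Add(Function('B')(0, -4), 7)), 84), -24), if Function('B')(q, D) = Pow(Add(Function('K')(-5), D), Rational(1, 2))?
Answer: Add(-1344, Mul(48, I, Pow(13, Rational(1, 2)))) ≈ Add(-1344.0, Mul(173.07, I))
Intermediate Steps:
Function('K')(S) = Mul(Pow(Add(-3, S), -1), Add(-1, S))
Function('B')(q, D) = Pow(Add(Rational(3, 4), D), Rational(1, 2)) (Function('B')(q, D) = Pow(Add(Mul(Pow(Add(-3, -5), -1), Add(-1, -5)), D), Rational(1, 2)) = Pow(Add(Mul(Pow(-8, -1), -6), D), Rational(1, 2)) = Pow(Add(Mul(Rational(-1, 8), -6), D), Rational(1, 2)) = Pow(Add(Rational(3, 4), D), Rational(1, 2)))
Mul(Add(Mul(-4, Add(Function('B')(0, -4), 7)), 84), -24) = Mul(Add(Mul(-4, Add(Mul(Rational(1, 2), Pow(Add(3, Mul(4, -4)), Rational(1, 2))), 7)), 84), -24) = Mul(Add(Mul(-4, Add(Mul(Rational(1, 2), Pow(Add(3, -16), Rational(1, 2))), 7)), 84), -24) = Mul(Add(Mul(-4, Add(Mul(Rational(1, 2), Pow(-13, Rational(1, 2))), 7)), 84), -24) = Mul(Add(Mul(-4, Add(Mul(Rational(1, 2), Mul(I, Pow(13, Rational(1, 2)))), 7)), 84), -24) = Mul(Add(Mul(-4, Add(Mul(Rational(1, 2), I, Pow(13, Rational(1, 2))), 7)), 84), -24) = Mul(Add(Mul(-4, Add(7, Mul(Rational(1, 2), I, Pow(13, Rational(1, 2))))), 84), -24) = Mul(Add(Add(-28, Mul(-2, I, Pow(13, Rational(1, 2)))), 84), -24) = Mul(Add(56, Mul(-2, I, Pow(13, Rational(1, 2)))), -24) = Add(-1344, Mul(48, I, Pow(13, Rational(1, 2))))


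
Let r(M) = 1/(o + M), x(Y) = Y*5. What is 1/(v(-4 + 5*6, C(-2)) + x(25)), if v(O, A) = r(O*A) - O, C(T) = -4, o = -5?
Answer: 109/10790 ≈ 0.010102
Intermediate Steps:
x(Y) = 5*Y
r(M) = 1/(-5 + M)
v(O, A) = 1/(-5 + A*O) - O (v(O, A) = 1/(-5 + O*A) - O = 1/(-5 + A*O) - O)
1/(v(-4 + 5*6, C(-2)) + x(25)) = 1/((1/(-5 - 4*(-4 + 5*6)) - (-4 + 5*6)) + 5*25) = 1/((1/(-5 - 4*(-4 + 30)) - (-4 + 30)) + 125) = 1/((1/(-5 - 4*26) - 1*26) + 125) = 1/((1/(-5 - 104) - 26) + 125) = 1/((1/(-109) - 26) + 125) = 1/((-1/109 - 26) + 125) = 1/(-2835/109 + 125) = 1/(10790/109) = 109/10790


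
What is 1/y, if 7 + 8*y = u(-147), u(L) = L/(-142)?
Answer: -1136/847 ≈ -1.3412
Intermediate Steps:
u(L) = -L/142 (u(L) = L*(-1/142) = -L/142)
y = -847/1136 (y = -7/8 + (-1/142*(-147))/8 = -7/8 + (⅛)*(147/142) = -7/8 + 147/1136 = -847/1136 ≈ -0.74560)
1/y = 1/(-847/1136) = -1136/847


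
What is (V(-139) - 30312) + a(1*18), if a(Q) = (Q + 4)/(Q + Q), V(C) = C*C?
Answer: -197827/18 ≈ -10990.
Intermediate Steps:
V(C) = C**2
a(Q) = (4 + Q)/(2*Q) (a(Q) = (4 + Q)/((2*Q)) = (4 + Q)*(1/(2*Q)) = (4 + Q)/(2*Q))
(V(-139) - 30312) + a(1*18) = ((-139)**2 - 30312) + (4 + 1*18)/(2*((1*18))) = (19321 - 30312) + (1/2)*(4 + 18)/18 = -10991 + (1/2)*(1/18)*22 = -10991 + 11/18 = -197827/18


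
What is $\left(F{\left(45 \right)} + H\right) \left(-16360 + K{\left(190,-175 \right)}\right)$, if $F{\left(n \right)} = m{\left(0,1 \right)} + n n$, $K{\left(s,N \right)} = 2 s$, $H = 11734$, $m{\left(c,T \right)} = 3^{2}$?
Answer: $-220012640$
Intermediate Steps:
$m{\left(c,T \right)} = 9$
$F{\left(n \right)} = 9 + n^{2}$ ($F{\left(n \right)} = 9 + n n = 9 + n^{2}$)
$\left(F{\left(45 \right)} + H\right) \left(-16360 + K{\left(190,-175 \right)}\right) = \left(\left(9 + 45^{2}\right) + 11734\right) \left(-16360 + 2 \cdot 190\right) = \left(\left(9 + 2025\right) + 11734\right) \left(-16360 + 380\right) = \left(2034 + 11734\right) \left(-15980\right) = 13768 \left(-15980\right) = -220012640$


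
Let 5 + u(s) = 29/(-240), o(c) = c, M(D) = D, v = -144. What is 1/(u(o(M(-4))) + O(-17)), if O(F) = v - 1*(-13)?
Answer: -240/32669 ≈ -0.0073464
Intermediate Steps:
u(s) = -1229/240 (u(s) = -5 + 29/(-240) = -5 + 29*(-1/240) = -5 - 29/240 = -1229/240)
O(F) = -131 (O(F) = -144 - 1*(-13) = -144 + 13 = -131)
1/(u(o(M(-4))) + O(-17)) = 1/(-1229/240 - 131) = 1/(-32669/240) = -240/32669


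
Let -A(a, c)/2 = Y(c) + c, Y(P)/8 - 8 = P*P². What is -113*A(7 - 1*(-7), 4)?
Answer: 131080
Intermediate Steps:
Y(P) = 64 + 8*P³ (Y(P) = 64 + 8*(P*P²) = 64 + 8*P³)
A(a, c) = -128 - 16*c³ - 2*c (A(a, c) = -2*((64 + 8*c³) + c) = -2*(64 + c + 8*c³) = -128 - 16*c³ - 2*c)
-113*A(7 - 1*(-7), 4) = -113*(-128 - 16*4³ - 2*4) = -113*(-128 - 16*64 - 8) = -113*(-128 - 1024 - 8) = -113*(-1160) = 131080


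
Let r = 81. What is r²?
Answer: 6561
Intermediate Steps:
r² = 81² = 6561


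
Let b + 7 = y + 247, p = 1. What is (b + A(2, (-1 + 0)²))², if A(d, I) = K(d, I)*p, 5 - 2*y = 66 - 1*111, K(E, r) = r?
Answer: 70756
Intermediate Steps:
y = 25 (y = 5/2 - (66 - 1*111)/2 = 5/2 - (66 - 111)/2 = 5/2 - ½*(-45) = 5/2 + 45/2 = 25)
A(d, I) = I (A(d, I) = I*1 = I)
b = 265 (b = -7 + (25 + 247) = -7 + 272 = 265)
(b + A(2, (-1 + 0)²))² = (265 + (-1 + 0)²)² = (265 + (-1)²)² = (265 + 1)² = 266² = 70756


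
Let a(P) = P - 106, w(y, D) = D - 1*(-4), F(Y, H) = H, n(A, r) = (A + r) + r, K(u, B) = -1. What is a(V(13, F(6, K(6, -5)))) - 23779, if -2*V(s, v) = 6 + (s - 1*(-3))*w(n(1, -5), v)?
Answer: -23912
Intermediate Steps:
n(A, r) = A + 2*r
w(y, D) = 4 + D (w(y, D) = D + 4 = 4 + D)
V(s, v) = -3 - (3 + s)*(4 + v)/2 (V(s, v) = -(6 + (s - 1*(-3))*(4 + v))/2 = -(6 + (s + 3)*(4 + v))/2 = -(6 + (3 + s)*(4 + v))/2 = -3 - (3 + s)*(4 + v)/2)
a(P) = -106 + P
a(V(13, F(6, K(6, -5)))) - 23779 = (-106 + (-9 - 3/2*(-1) - 1/2*13*(4 - 1))) - 23779 = (-106 + (-9 + 3/2 - 1/2*13*3)) - 23779 = (-106 + (-9 + 3/2 - 39/2)) - 23779 = (-106 - 27) - 23779 = -133 - 23779 = -23912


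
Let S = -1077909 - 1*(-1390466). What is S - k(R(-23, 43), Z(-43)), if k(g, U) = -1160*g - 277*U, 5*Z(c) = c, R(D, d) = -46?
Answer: 1284074/5 ≈ 2.5681e+5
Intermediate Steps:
S = 312557 (S = -1077909 + 1390466 = 312557)
Z(c) = c/5
S - k(R(-23, 43), Z(-43)) = 312557 - (-1160*(-46) - 277*(-43)/5) = 312557 - (53360 - 277*(-43/5)) = 312557 - (53360 + 11911/5) = 312557 - 1*278711/5 = 312557 - 278711/5 = 1284074/5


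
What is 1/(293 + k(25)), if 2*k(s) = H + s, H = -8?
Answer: 2/603 ≈ 0.0033167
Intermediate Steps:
k(s) = -4 + s/2 (k(s) = (-8 + s)/2 = -4 + s/2)
1/(293 + k(25)) = 1/(293 + (-4 + (1/2)*25)) = 1/(293 + (-4 + 25/2)) = 1/(293 + 17/2) = 1/(603/2) = 2/603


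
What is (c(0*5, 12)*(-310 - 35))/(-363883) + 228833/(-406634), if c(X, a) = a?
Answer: -3547172773/6433356514 ≈ -0.55137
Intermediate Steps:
(c(0*5, 12)*(-310 - 35))/(-363883) + 228833/(-406634) = (12*(-310 - 35))/(-363883) + 228833/(-406634) = (12*(-345))*(-1/363883) + 228833*(-1/406634) = -4140*(-1/363883) - 228833/406634 = 180/15821 - 228833/406634 = -3547172773/6433356514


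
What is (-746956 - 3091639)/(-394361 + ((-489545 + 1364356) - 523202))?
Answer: 3838595/42752 ≈ 89.787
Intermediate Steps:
(-746956 - 3091639)/(-394361 + ((-489545 + 1364356) - 523202)) = -3838595/(-394361 + (874811 - 523202)) = -3838595/(-394361 + 351609) = -3838595/(-42752) = -3838595*(-1/42752) = 3838595/42752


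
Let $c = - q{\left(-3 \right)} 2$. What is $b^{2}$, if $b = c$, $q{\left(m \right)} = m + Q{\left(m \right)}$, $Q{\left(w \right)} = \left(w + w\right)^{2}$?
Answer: $4356$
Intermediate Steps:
$Q{\left(w \right)} = 4 w^{2}$ ($Q{\left(w \right)} = \left(2 w\right)^{2} = 4 w^{2}$)
$q{\left(m \right)} = m + 4 m^{2}$
$c = -66$ ($c = - \left(-3\right) \left(1 + 4 \left(-3\right)\right) 2 = - \left(-3\right) \left(1 - 12\right) 2 = - \left(-3\right) \left(-11\right) 2 = \left(-1\right) 33 \cdot 2 = \left(-33\right) 2 = -66$)
$b = -66$
$b^{2} = \left(-66\right)^{2} = 4356$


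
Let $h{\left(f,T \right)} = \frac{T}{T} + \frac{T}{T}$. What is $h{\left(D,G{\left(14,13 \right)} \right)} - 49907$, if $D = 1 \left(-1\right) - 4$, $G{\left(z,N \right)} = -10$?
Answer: $-49905$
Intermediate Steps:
$D = -5$ ($D = -1 - 4 = -5$)
$h{\left(f,T \right)} = 2$ ($h{\left(f,T \right)} = 1 + 1 = 2$)
$h{\left(D,G{\left(14,13 \right)} \right)} - 49907 = 2 - 49907 = -49905$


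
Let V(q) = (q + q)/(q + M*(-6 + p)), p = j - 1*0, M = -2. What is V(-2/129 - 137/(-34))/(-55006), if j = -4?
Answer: -503/82764385 ≈ -6.0775e-6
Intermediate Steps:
p = -4 (p = -4 - 1*0 = -4 + 0 = -4)
V(q) = 2*q/(20 + q) (V(q) = (q + q)/(q - 2*(-6 - 4)) = (2*q)/(q - 2*(-10)) = (2*q)/(q + 20) = (2*q)/(20 + q) = 2*q/(20 + q))
V(-2/129 - 137/(-34))/(-55006) = (2*(-2/129 - 137/(-34))/(20 + (-2/129 - 137/(-34))))/(-55006) = (2*(-2*1/129 - 137*(-1/34))/(20 + (-2*1/129 - 137*(-1/34))))*(-1/55006) = (2*(-2/129 + 137/34)/(20 + (-2/129 + 137/34)))*(-1/55006) = (2*(17605/4386)/(20 + 17605/4386))*(-1/55006) = (2*(17605/4386)/(105325/4386))*(-1/55006) = (2*(17605/4386)*(4386/105325))*(-1/55006) = (7042/21065)*(-1/55006) = -503/82764385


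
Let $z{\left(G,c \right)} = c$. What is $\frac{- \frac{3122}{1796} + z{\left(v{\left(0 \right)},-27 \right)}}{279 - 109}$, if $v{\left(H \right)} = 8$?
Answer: $- \frac{25807}{152660} \approx -0.16905$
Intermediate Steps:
$\frac{- \frac{3122}{1796} + z{\left(v{\left(0 \right)},-27 \right)}}{279 - 109} = \frac{- \frac{3122}{1796} - 27}{279 - 109} = \frac{\left(-3122\right) \frac{1}{1796} - 27}{170} = \left(- \frac{1561}{898} - 27\right) \frac{1}{170} = \left(- \frac{25807}{898}\right) \frac{1}{170} = - \frac{25807}{152660}$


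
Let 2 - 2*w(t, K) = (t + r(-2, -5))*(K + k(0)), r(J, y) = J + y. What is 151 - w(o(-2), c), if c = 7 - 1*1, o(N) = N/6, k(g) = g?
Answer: 128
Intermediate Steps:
o(N) = N/6 (o(N) = N*(⅙) = N/6)
c = 6 (c = 7 - 1 = 6)
w(t, K) = 1 - K*(-7 + t)/2 (w(t, K) = 1 - (t + (-2 - 5))*(K + 0)/2 = 1 - (t - 7)*K/2 = 1 - (-7 + t)*K/2 = 1 - K*(-7 + t)/2)
151 - w(o(-2), c) = 151 - (1 + (7/2)*6 - ½*6*(⅙)*(-2)) = 151 - (1 + 21 - ½*6*(-⅓)) = 151 - (1 + 21 + 1) = 151 - 1*23 = 151 - 23 = 128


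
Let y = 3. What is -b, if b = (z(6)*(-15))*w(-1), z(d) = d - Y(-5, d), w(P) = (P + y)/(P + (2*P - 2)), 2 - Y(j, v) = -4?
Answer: 0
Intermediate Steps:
Y(j, v) = 6 (Y(j, v) = 2 - 1*(-4) = 2 + 4 = 6)
w(P) = (3 + P)/(-2 + 3*P) (w(P) = (P + 3)/(P + (2*P - 2)) = (3 + P)/(P + (-2 + 2*P)) = (3 + P)/(-2 + 3*P))
z(d) = -6 + d (z(d) = d - 1*6 = d - 6 = -6 + d)
b = 0 (b = ((-6 + 6)*(-15))*((3 - 1)/(-2 + 3*(-1))) = (0*(-15))*(2/(-2 - 3)) = 0*(2/(-5)) = 0*(-⅕*2) = 0*(-⅖) = 0)
-b = -1*0 = 0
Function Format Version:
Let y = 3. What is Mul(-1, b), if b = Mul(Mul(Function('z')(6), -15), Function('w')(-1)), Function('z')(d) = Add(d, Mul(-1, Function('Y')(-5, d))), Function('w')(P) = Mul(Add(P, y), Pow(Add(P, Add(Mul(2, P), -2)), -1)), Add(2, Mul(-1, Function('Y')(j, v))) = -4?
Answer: 0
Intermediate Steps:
Function('Y')(j, v) = 6 (Function('Y')(j, v) = Add(2, Mul(-1, -4)) = Add(2, 4) = 6)
Function('w')(P) = Mul(Pow(Add(-2, Mul(3, P)), -1), Add(3, P)) (Function('w')(P) = Mul(Add(P, 3), Pow(Add(P, Add(Mul(2, P), -2)), -1)) = Mul(Add(3, P), Pow(Add(P, Add(-2, Mul(2, P))), -1)) = Mul(Add(3, P), Pow(Add(-2, Mul(3, P)), -1)) = Mul(Pow(Add(-2, Mul(3, P)), -1), Add(3, P)))
Function('z')(d) = Add(-6, d) (Function('z')(d) = Add(d, Mul(-1, 6)) = Add(d, -6) = Add(-6, d))
b = 0 (b = Mul(Mul(Add(-6, 6), -15), Mul(Pow(Add(-2, Mul(3, -1)), -1), Add(3, -1))) = Mul(Mul(0, -15), Mul(Pow(Add(-2, -3), -1), 2)) = Mul(0, Mul(Pow(-5, -1), 2)) = Mul(0, Mul(Rational(-1, 5), 2)) = Mul(0, Rational(-2, 5)) = 0)
Mul(-1, b) = Mul(-1, 0) = 0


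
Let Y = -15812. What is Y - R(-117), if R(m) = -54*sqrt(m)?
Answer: -15812 + 162*I*sqrt(13) ≈ -15812.0 + 584.1*I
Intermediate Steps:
Y - R(-117) = -15812 - (-54)*sqrt(-117) = -15812 - (-54)*3*I*sqrt(13) = -15812 - (-162)*I*sqrt(13) = -15812 + 162*I*sqrt(13)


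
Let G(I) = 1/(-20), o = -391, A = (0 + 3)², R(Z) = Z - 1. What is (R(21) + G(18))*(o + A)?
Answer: -76209/10 ≈ -7620.9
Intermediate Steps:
R(Z) = -1 + Z
A = 9 (A = 3² = 9)
G(I) = -1/20
(R(21) + G(18))*(o + A) = ((-1 + 21) - 1/20)*(-391 + 9) = (20 - 1/20)*(-382) = (399/20)*(-382) = -76209/10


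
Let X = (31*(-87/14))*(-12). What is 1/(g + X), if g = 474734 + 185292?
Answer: 7/4636364 ≈ 1.5098e-6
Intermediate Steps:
X = 16182/7 (X = (31*(-87*1/14))*(-12) = (31*(-87/14))*(-12) = -2697/14*(-12) = 16182/7 ≈ 2311.7)
g = 660026
1/(g + X) = 1/(660026 + 16182/7) = 1/(4636364/7) = 7/4636364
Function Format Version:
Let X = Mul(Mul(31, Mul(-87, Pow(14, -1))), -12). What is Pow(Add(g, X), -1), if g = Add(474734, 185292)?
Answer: Rational(7, 4636364) ≈ 1.5098e-6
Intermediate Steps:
X = Rational(16182, 7) (X = Mul(Mul(31, Mul(-87, Rational(1, 14))), -12) = Mul(Mul(31, Rational(-87, 14)), -12) = Mul(Rational(-2697, 14), -12) = Rational(16182, 7) ≈ 2311.7)
g = 660026
Pow(Add(g, X), -1) = Pow(Add(660026, Rational(16182, 7)), -1) = Pow(Rational(4636364, 7), -1) = Rational(7, 4636364)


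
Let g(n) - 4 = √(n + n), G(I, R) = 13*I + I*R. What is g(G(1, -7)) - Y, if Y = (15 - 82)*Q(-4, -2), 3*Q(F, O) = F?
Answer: -256/3 + 2*√3 ≈ -81.869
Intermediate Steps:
Q(F, O) = F/3
Y = 268/3 (Y = (15 - 82)*((⅓)*(-4)) = -67*(-4/3) = 268/3 ≈ 89.333)
g(n) = 4 + √2*√n (g(n) = 4 + √(n + n) = 4 + √(2*n) = 4 + √2*√n)
g(G(1, -7)) - Y = (4 + √2*√(1*(13 - 7))) - 1*268/3 = (4 + √2*√(1*6)) - 268/3 = (4 + √2*√6) - 268/3 = (4 + 2*√3) - 268/3 = -256/3 + 2*√3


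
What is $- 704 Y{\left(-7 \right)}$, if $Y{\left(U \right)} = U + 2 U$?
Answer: $14784$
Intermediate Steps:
$Y{\left(U \right)} = 3 U$
$- 704 Y{\left(-7 \right)} = - 704 \cdot 3 \left(-7\right) = \left(-704\right) \left(-21\right) = 14784$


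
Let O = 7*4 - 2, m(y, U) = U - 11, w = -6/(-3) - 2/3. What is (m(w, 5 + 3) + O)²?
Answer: 529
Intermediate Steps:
w = 4/3 (w = -6*(-⅓) - 2*⅓ = 2 - ⅔ = 4/3 ≈ 1.3333)
m(y, U) = -11 + U
O = 26 (O = 28 - 2 = 26)
(m(w, 5 + 3) + O)² = ((-11 + (5 + 3)) + 26)² = ((-11 + 8) + 26)² = (-3 + 26)² = 23² = 529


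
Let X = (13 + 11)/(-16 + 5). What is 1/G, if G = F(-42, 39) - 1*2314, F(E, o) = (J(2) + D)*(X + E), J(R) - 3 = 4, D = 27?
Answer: -11/41978 ≈ -0.00026204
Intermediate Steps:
J(R) = 7 (J(R) = 3 + 4 = 7)
X = -24/11 (X = 24/(-11) = 24*(-1/11) = -24/11 ≈ -2.1818)
F(E, o) = -816/11 + 34*E (F(E, o) = (7 + 27)*(-24/11 + E) = 34*(-24/11 + E) = -816/11 + 34*E)
G = -41978/11 (G = (-816/11 + 34*(-42)) - 1*2314 = (-816/11 - 1428) - 2314 = -16524/11 - 2314 = -41978/11 ≈ -3816.2)
1/G = 1/(-41978/11) = -11/41978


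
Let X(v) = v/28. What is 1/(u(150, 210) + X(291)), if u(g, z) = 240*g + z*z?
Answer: 28/2243091 ≈ 1.2483e-5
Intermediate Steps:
u(g, z) = z**2 + 240*g (u(g, z) = 240*g + z**2 = z**2 + 240*g)
X(v) = v/28 (X(v) = v*(1/28) = v/28)
1/(u(150, 210) + X(291)) = 1/((210**2 + 240*150) + (1/28)*291) = 1/((44100 + 36000) + 291/28) = 1/(80100 + 291/28) = 1/(2243091/28) = 28/2243091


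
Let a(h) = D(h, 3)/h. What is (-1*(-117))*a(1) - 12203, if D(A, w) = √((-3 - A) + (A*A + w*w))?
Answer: -12203 + 117*√6 ≈ -11916.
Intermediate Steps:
D(A, w) = √(-3 + A² + w² - A) (D(A, w) = √((-3 - A) + (A² + w²)) = √(-3 + A² + w² - A))
a(h) = √(6 + h² - h)/h (a(h) = √(-3 + h² + 3² - h)/h = √(-3 + h² + 9 - h)/h = √(6 + h² - h)/h)
(-1*(-117))*a(1) - 12203 = (-1*(-117))*(√(6 + 1² - 1*1)/1) - 12203 = 117*(1*√(6 + 1 - 1)) - 12203 = 117*(1*√6) - 12203 = 117*√6 - 12203 = -12203 + 117*√6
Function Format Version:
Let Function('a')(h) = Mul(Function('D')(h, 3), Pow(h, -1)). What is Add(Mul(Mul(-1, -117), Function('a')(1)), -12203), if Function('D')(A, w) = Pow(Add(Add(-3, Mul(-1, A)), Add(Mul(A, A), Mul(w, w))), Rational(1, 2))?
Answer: Add(-12203, Mul(117, Pow(6, Rational(1, 2)))) ≈ -11916.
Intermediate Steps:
Function('D')(A, w) = Pow(Add(-3, Pow(A, 2), Pow(w, 2), Mul(-1, A)), Rational(1, 2)) (Function('D')(A, w) = Pow(Add(Add(-3, Mul(-1, A)), Add(Pow(A, 2), Pow(w, 2))), Rational(1, 2)) = Pow(Add(-3, Pow(A, 2), Pow(w, 2), Mul(-1, A)), Rational(1, 2)))
Function('a')(h) = Mul(Pow(h, -1), Pow(Add(6, Pow(h, 2), Mul(-1, h)), Rational(1, 2))) (Function('a')(h) = Mul(Pow(Add(-3, Pow(h, 2), Pow(3, 2), Mul(-1, h)), Rational(1, 2)), Pow(h, -1)) = Mul(Pow(Add(-3, Pow(h, 2), 9, Mul(-1, h)), Rational(1, 2)), Pow(h, -1)) = Mul(Pow(Add(6, Pow(h, 2), Mul(-1, h)), Rational(1, 2)), Pow(h, -1)) = Mul(Pow(h, -1), Pow(Add(6, Pow(h, 2), Mul(-1, h)), Rational(1, 2))))
Add(Mul(Mul(-1, -117), Function('a')(1)), -12203) = Add(Mul(Mul(-1, -117), Mul(Pow(1, -1), Pow(Add(6, Pow(1, 2), Mul(-1, 1)), Rational(1, 2)))), -12203) = Add(Mul(117, Mul(1, Pow(Add(6, 1, -1), Rational(1, 2)))), -12203) = Add(Mul(117, Mul(1, Pow(6, Rational(1, 2)))), -12203) = Add(Mul(117, Pow(6, Rational(1, 2))), -12203) = Add(-12203, Mul(117, Pow(6, Rational(1, 2))))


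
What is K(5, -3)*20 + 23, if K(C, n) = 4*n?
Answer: -217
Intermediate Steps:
K(5, -3)*20 + 23 = (4*(-3))*20 + 23 = -12*20 + 23 = -240 + 23 = -217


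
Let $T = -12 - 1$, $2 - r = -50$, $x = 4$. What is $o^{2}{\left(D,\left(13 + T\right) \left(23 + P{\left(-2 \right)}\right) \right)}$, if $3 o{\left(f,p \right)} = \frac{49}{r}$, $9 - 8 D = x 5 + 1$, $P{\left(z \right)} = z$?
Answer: $\frac{2401}{24336} \approx 0.09866$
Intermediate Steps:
$r = 52$ ($r = 2 - -50 = 2 + 50 = 52$)
$T = -13$ ($T = -12 - 1 = -13$)
$D = - \frac{3}{2}$ ($D = \frac{9}{8} - \frac{4 \cdot 5 + 1}{8} = \frac{9}{8} - \frac{20 + 1}{8} = \frac{9}{8} - \frac{21}{8} = - \frac{3}{2} \approx -1.5$)
$o{\left(f,p \right)} = \frac{49}{156}$ ($o{\left(f,p \right)} = \frac{49 \cdot \frac{1}{52}}{3} = \frac{1}{3} \cdot \frac{49}{52} = \frac{49}{156}$)
$o^{2}{\left(D,\left(13 + T\right) \left(23 + P{\left(-2 \right)}\right) \right)} = \left(\frac{49}{156}\right)^{2} = \frac{2401}{24336}$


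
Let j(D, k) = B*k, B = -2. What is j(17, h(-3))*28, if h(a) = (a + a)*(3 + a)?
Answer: 0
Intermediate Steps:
h(a) = 2*a*(3 + a) (h(a) = (2*a)*(3 + a) = 2*a*(3 + a))
j(D, k) = -2*k
j(17, h(-3))*28 = -4*(-3)*(3 - 3)*28 = -4*(-3)*0*28 = -2*0*28 = 0*28 = 0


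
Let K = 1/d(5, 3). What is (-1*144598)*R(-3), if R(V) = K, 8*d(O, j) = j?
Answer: -1156784/3 ≈ -3.8559e+5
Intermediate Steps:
d(O, j) = j/8
K = 8/3 (K = 1/((⅛)*3) = 1/(3/8) = 8/3 ≈ 2.6667)
R(V) = 8/3
(-1*144598)*R(-3) = -1*144598*(8/3) = -144598*8/3 = -1156784/3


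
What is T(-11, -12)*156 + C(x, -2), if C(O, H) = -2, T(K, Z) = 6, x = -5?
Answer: 934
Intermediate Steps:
T(-11, -12)*156 + C(x, -2) = 6*156 - 2 = 936 - 2 = 934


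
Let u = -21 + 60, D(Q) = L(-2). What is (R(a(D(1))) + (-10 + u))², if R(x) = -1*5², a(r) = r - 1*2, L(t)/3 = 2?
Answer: 16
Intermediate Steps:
L(t) = 6 (L(t) = 3*2 = 6)
D(Q) = 6
u = 39
a(r) = -2 + r (a(r) = r - 2 = -2 + r)
R(x) = -25 (R(x) = -1*25 = -25)
(R(a(D(1))) + (-10 + u))² = (-25 + (-10 + 39))² = (-25 + 29)² = 4² = 16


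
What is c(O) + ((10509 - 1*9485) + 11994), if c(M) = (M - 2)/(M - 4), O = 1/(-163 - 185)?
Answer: 18134771/1393 ≈ 13019.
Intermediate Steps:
O = -1/348 (O = 1/(-348) = -1/348 ≈ -0.0028736)
c(M) = (-2 + M)/(-4 + M)
c(O) + ((10509 - 1*9485) + 11994) = (-2 - 1/348)/(-4 - 1/348) + ((10509 - 1*9485) + 11994) = -697/348/(-1393/348) + ((10509 - 9485) + 11994) = -348/1393*(-697/348) + (1024 + 11994) = 697/1393 + 13018 = 18134771/1393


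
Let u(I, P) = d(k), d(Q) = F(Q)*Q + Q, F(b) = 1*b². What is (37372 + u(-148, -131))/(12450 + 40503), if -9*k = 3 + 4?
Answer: 27243278/38602737 ≈ 0.70573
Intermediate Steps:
F(b) = b²
k = -7/9 (k = -(3 + 4)/9 = -⅑*7 = -7/9 ≈ -0.77778)
d(Q) = Q + Q³ (d(Q) = Q²*Q + Q = Q³ + Q = Q + Q³)
u(I, P) = -910/729 (u(I, P) = -7/9 + (-7/9)³ = -7/9 - 343/729 = -910/729)
(37372 + u(-148, -131))/(12450 + 40503) = (37372 - 910/729)/(12450 + 40503) = (27243278/729)/52953 = (27243278/729)*(1/52953) = 27243278/38602737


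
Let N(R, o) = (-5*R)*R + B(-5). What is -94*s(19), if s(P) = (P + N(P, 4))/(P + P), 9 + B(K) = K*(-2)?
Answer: 83895/19 ≈ 4415.5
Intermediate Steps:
B(K) = -9 - 2*K (B(K) = -9 + K*(-2) = -9 - 2*K)
N(R, o) = 1 - 5*R² (N(R, o) = (-5*R)*R + (-9 - 2*(-5)) = -5*R² + (-9 + 10) = -5*R² + 1 = 1 - 5*R²)
s(P) = (1 + P - 5*P²)/(2*P) (s(P) = (P + (1 - 5*P²))/(P + P) = (1 + P - 5*P²)/((2*P)) = (1 + P - 5*P²)*(1/(2*P)) = (1 + P - 5*P²)/(2*P))
-94*s(19) = -47*(1 + 19 - 5*19²)/19 = -47*(1 + 19 - 5*361)/19 = -47*(1 + 19 - 1805)/19 = -47*(-1785)/19 = -94*(-1785/38) = 83895/19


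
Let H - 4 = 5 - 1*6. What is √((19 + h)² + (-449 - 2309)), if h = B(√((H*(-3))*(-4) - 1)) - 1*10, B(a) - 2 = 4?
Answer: I*√2533 ≈ 50.329*I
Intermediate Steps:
H = 3 (H = 4 + (5 - 1*6) = 4 + (5 - 6) = 4 - 1 = 3)
B(a) = 6 (B(a) = 2 + 4 = 6)
h = -4 (h = 6 - 1*10 = 6 - 10 = -4)
√((19 + h)² + (-449 - 2309)) = √((19 - 4)² + (-449 - 2309)) = √(15² - 2758) = √(225 - 2758) = √(-2533) = I*√2533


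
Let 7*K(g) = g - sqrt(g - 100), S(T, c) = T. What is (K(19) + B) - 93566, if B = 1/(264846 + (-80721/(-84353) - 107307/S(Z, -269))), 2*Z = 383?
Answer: -5592139118332932572/59768520054285 - 9*I/7 ≈ -93563.0 - 1.2857*I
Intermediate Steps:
Z = 383/2 (Z = (1/2)*383 = 383/2 ≈ 191.50)
K(g) = -sqrt(-100 + g)/7 + g/7 (K(g) = (g - sqrt(g - 100))/7 = (g - sqrt(-100 + g))/7 = -sqrt(-100 + g)/7 + g/7)
B = 32307199/8538360007755 (B = 1/(264846 + (-80721/(-84353) - 107307/383/2)) = 1/(264846 + (-80721*(-1/84353) - 107307*2/383)) = 1/(264846 + (80721/84353 - 214614/383)) = 1/(264846 - 18072418599/32307199) = 1/(8538360007755/32307199) = 32307199/8538360007755 ≈ 3.7838e-6)
(K(19) + B) - 93566 = ((-sqrt(-100 + 19)/7 + (1/7)*19) + 32307199/8538360007755) - 93566 = ((-9*I/7 + 19/7) + 32307199/8538360007755) - 93566 = ((19/7 - 9*I/7) + 32307199/8538360007755) - 93566 = (162229066297738/59768520054285 - 9*I/7) - 93566 = -5592139118332932572/59768520054285 - 9*I/7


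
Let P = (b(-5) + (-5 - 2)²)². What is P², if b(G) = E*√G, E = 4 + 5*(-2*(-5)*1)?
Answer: 8301721 - 128902536*I*√5 ≈ 8.3017e+6 - 2.8824e+8*I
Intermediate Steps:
E = 54 (E = 4 + 5*(10*1) = 4 + 5*10 = 4 + 50 = 54)
b(G) = 54*√G
P = (49 + 54*I*√5)² (P = (54*√(-5) + (-5 - 2)²)² = (54*(I*√5) + (-7)²)² = (54*I*√5 + 49)² = (49 + 54*I*√5)² ≈ -12179.0 + 11833.0*I)
P² = (-12179 + 5292*I*√5)²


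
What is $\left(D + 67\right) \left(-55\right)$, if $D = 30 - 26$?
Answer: $-3905$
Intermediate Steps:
$D = 4$
$\left(D + 67\right) \left(-55\right) = \left(4 + 67\right) \left(-55\right) = 71 \left(-55\right) = -3905$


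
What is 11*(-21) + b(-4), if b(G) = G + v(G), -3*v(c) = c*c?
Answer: -721/3 ≈ -240.33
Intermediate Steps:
v(c) = -c²/3 (v(c) = -c*c/3 = -c²/3)
b(G) = G - G²/3
11*(-21) + b(-4) = 11*(-21) + (⅓)*(-4)*(3 - 1*(-4)) = -231 + (⅓)*(-4)*(3 + 4) = -231 + (⅓)*(-4)*7 = -231 - 28/3 = -721/3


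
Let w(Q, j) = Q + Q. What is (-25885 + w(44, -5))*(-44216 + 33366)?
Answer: 279897450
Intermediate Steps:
w(Q, j) = 2*Q
(-25885 + w(44, -5))*(-44216 + 33366) = (-25885 + 2*44)*(-44216 + 33366) = (-25885 + 88)*(-10850) = -25797*(-10850) = 279897450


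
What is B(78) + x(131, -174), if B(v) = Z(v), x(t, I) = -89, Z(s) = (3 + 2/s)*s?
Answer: 147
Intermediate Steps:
Z(s) = s*(3 + 2/s)
B(v) = 2 + 3*v
B(78) + x(131, -174) = (2 + 3*78) - 89 = (2 + 234) - 89 = 236 - 89 = 147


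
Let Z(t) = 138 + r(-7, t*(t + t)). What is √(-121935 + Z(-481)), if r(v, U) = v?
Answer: 2*I*√30451 ≈ 349.0*I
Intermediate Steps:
Z(t) = 131 (Z(t) = 138 - 7 = 131)
√(-121935 + Z(-481)) = √(-121935 + 131) = √(-121804) = 2*I*√30451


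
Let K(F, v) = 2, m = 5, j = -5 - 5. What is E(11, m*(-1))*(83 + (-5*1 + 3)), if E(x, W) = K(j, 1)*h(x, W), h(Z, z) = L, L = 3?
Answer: 486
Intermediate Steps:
j = -10
h(Z, z) = 3
E(x, W) = 6 (E(x, W) = 2*3 = 6)
E(11, m*(-1))*(83 + (-5*1 + 3)) = 6*(83 + (-5*1 + 3)) = 6*(83 + (-5 + 3)) = 6*(83 - 2) = 6*81 = 486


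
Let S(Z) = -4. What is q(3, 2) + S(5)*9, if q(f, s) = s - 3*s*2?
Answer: -46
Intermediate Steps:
q(f, s) = -5*s (q(f, s) = s - 6*s = -5*s)
q(3, 2) + S(5)*9 = -5*2 - 4*9 = -10 - 36 = -46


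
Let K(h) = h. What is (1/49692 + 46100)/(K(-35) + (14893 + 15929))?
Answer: 2290801201/1529867604 ≈ 1.4974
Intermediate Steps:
(1/49692 + 46100)/(K(-35) + (14893 + 15929)) = (1/49692 + 46100)/(-35 + (14893 + 15929)) = (1/49692 + 46100)/(-35 + 30822) = (2290801201/49692)/30787 = (2290801201/49692)*(1/30787) = 2290801201/1529867604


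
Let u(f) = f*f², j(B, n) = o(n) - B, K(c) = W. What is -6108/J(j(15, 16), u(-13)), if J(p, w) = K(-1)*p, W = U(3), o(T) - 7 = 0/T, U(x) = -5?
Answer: -1527/10 ≈ -152.70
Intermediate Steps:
o(T) = 7 (o(T) = 7 + 0/T = 7 + 0 = 7)
W = -5
K(c) = -5
j(B, n) = 7 - B
u(f) = f³
J(p, w) = -5*p
-6108/J(j(15, 16), u(-13)) = -6108*(-1/(5*(7 - 1*15))) = -6108*(-1/(5*(7 - 15))) = -6108/((-5*(-8))) = -6108/40 = -6108*1/40 = -1527/10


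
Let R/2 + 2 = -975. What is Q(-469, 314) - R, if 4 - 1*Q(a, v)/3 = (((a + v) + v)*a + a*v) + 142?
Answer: 667051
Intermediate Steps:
R = -1954 (R = -4 + 2*(-975) = -4 - 1950 = -1954)
Q(a, v) = -414 - 3*a*v - 3*a*(a + 2*v) (Q(a, v) = 12 - 3*((((a + v) + v)*a + a*v) + 142) = 12 - 3*(((a + 2*v)*a + a*v) + 142) = 12 - 3*((a*(a + 2*v) + a*v) + 142) = 12 - 3*((a*v + a*(a + 2*v)) + 142) = 12 - 3*(142 + a*v + a*(a + 2*v)) = 12 + (-426 - 3*a*v - 3*a*(a + 2*v)) = -414 - 3*a*v - 3*a*(a + 2*v))
Q(-469, 314) - R = (-414 - 3*(-469)**2 - 9*(-469)*314) - 1*(-1954) = (-414 - 3*219961 + 1325394) + 1954 = (-414 - 659883 + 1325394) + 1954 = 665097 + 1954 = 667051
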